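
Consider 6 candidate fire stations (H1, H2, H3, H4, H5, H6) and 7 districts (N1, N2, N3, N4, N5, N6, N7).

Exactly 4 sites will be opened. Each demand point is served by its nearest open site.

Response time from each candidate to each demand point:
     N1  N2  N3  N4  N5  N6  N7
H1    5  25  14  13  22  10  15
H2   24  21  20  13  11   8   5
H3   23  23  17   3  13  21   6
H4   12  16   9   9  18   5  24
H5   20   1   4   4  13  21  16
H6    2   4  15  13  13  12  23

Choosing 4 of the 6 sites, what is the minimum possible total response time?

Open {H2, H4, H5, H6}.
  N1→H6 2, N2→H5 1, N3→H5 4, N4→H5 4, N5→H2 11, N6→H4 5, N7→H2 5  ⇒ total 32.
Compare {H2, H3, H5, H6}: total 34.
Compare {H3, H4, H5, H6}: total 34.
No size-4 selection does better; minimum is 32.

32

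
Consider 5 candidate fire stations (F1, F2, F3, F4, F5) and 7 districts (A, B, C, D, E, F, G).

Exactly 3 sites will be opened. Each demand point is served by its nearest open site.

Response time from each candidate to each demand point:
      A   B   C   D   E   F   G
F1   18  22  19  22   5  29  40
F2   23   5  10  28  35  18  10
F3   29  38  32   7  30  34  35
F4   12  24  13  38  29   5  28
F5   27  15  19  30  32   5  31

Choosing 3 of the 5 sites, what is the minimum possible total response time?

69

Open {F1, F2, F4}.
  A→F4 12, B→F2 5, C→F2 10, D→F1 22, E→F1 5, F→F4 5, G→F2 10  ⇒ total 69.
Compare {F1, F2, F3}: total 73.
Compare {F1, F2, F5}: total 75.
No size-3 selection does better; minimum is 69.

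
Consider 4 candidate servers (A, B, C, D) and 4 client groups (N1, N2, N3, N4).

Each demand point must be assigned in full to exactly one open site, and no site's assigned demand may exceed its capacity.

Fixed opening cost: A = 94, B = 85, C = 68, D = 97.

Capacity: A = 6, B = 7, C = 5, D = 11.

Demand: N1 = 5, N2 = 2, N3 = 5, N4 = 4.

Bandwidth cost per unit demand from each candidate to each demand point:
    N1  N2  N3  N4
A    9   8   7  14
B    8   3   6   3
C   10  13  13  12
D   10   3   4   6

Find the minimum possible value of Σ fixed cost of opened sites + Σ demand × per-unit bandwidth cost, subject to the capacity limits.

Open {C, D}; cheapest assignment that respects the capacities:
  C (cap 5, load 5): N1 — cost 5×10 = 50
  D (cap 11, load 11): N2, N3, N4 — cost 2×3 + 5×4 + 4×6 = 50
  Shipping 100, fixed 165 → total 265.
  Any other capacity-feasible assignment to {C, D} ships for at least 100.
Compare {B, D}: its best feasible assignment gives total 270.
Compare {A, D}: its best feasible assignment gives total 286.
Every other set of open sites that can feasibly serve all demand totals ≥ 270 even under its best assignment. Minimum: 265.

265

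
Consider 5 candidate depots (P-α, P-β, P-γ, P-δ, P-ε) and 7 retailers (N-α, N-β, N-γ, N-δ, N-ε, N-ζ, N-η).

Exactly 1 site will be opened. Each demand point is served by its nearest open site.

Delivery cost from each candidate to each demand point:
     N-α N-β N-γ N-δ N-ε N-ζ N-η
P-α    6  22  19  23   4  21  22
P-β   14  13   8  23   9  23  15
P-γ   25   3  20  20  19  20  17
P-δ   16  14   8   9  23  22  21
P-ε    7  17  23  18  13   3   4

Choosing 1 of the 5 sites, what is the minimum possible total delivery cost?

Open {P-ε}.
  N-α→P-ε 7, N-β→P-ε 17, N-γ→P-ε 23, N-δ→P-ε 18, N-ε→P-ε 13, N-ζ→P-ε 3, N-η→P-ε 4  ⇒ total 85.
Compare {P-β}: total 105.
Compare {P-δ}: total 113.
No size-1 selection does better; minimum is 85.

85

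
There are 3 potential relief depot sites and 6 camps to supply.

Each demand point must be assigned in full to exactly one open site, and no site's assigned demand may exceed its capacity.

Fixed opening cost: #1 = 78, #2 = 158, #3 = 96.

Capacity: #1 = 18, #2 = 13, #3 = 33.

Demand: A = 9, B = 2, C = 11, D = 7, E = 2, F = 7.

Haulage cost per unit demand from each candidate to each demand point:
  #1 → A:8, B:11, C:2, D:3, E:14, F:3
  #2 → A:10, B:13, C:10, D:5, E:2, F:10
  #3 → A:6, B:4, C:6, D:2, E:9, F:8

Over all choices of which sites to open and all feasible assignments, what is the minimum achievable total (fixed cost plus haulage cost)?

Open {#1, #3}; cheapest assignment that respects the capacities:
  #1 (cap 18, load 18): C, F — cost 11×2 + 7×3 = 43
  #3 (cap 33, load 20): A, B, D, E — cost 9×6 + 2×4 + 7×2 + 2×9 = 94
  Shipping 137, fixed 174 → total 311.
  Any other capacity-feasible assignment to {#1, #3} ships for at least 137.
Compare {#1, #2, #3}: its best feasible assignment gives total 455.
Compare {#2, #3}: its best feasible assignment gives total 470.
Every other set of open sites that can feasibly serve all demand totals ≥ 455 even under its best assignment. Minimum: 311.

311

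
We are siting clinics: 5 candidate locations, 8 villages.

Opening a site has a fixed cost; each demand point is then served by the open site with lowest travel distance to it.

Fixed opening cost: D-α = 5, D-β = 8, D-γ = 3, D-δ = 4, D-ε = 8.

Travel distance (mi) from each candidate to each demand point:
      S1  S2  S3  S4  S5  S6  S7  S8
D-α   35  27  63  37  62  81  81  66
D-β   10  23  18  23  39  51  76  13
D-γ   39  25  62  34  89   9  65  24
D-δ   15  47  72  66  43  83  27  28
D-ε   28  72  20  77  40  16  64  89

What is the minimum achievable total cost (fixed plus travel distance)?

177

Open {D-β, D-γ, D-δ}: assign each demand point to its cheapest open site.
  S1→D-β 10, S2→D-β 23, S3→D-β 18, S4→D-β 23, S5→D-β 39, S6→D-γ 9, S7→D-δ 27, S8→D-β 13
  travel distance 162, fixed 15 → total 177.
Compare {D-α, D-β, D-γ, D-δ}: travel distance 162 + fixed 20 = 182.
Compare {D-β, D-γ, D-δ, D-ε}: travel distance 162 + fixed 23 = 185.
Compare {D-β, D-δ, D-ε}: travel distance 169 + fixed 20 = 189.
All other subsets cost ≥ 182. Minimum total cost: 177.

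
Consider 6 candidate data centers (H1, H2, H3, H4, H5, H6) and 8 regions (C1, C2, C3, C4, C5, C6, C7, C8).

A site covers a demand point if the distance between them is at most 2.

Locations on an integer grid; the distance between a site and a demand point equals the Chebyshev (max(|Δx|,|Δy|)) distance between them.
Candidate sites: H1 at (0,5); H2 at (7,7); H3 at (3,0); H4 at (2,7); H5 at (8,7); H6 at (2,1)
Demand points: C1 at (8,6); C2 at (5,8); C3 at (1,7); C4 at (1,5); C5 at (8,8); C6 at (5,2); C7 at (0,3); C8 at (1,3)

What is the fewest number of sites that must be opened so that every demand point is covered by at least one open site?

3

Coverage sets (demand points within 2 of each site):
  H1: {C3, C4, C7, C8}
  H2: {C1, C2, C5}
  H3: {C6}
  H4: {C3, C4}
  H5: {C1, C5}
  H6: {C7, C8}
No 2 sites suffice: every size-2 union leaves at least one demand point uncovered.
But {H1, H2, H3} covers everything, so the minimum is 3.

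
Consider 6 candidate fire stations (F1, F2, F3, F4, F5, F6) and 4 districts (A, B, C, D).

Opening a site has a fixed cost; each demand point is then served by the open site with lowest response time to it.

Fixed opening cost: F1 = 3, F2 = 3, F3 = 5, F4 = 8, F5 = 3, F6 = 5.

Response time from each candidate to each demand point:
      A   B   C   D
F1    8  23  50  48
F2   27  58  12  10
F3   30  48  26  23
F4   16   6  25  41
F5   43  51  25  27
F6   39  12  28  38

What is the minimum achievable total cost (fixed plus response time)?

50

Open {F1, F2, F4}: assign each demand point to its cheapest open site.
  A→F1 8, B→F4 6, C→F2 12, D→F2 10
  response time 36, fixed 14 → total 50.
Compare {F1, F2, F6}: response time 42 + fixed 11 = 53.
Compare {F1, F2, F4, F5}: response time 36 + fixed 17 = 53.
Compare {F2, F4}: response time 44 + fixed 11 = 55.
All other subsets cost ≥ 53. Minimum total cost: 50.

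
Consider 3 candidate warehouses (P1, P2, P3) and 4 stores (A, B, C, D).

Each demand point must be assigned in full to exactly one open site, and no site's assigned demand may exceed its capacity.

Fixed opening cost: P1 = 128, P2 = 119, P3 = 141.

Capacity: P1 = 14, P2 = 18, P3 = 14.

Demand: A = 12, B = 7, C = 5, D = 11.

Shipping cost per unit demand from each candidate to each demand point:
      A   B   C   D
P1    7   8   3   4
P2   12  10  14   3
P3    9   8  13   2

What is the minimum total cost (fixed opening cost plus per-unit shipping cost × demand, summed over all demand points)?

Open {P1, P2, P3}; cheapest assignment that respects the capacities:
  P1 (cap 14, load 12): B, C — cost 7×8 + 5×3 = 71
  P2 (cap 18, load 11): D — cost 11×3 = 33
  P3 (cap 14, load 12): A — cost 12×9 = 108
  Shipping 212, fixed 388 → total 600.
  Any other capacity-feasible assignment to {P1, P2, P3} ships for at least 212.
Total demand is 35 and no other set of sites has combined capacity ≥ 35, so {P1, P2, P3} is the only feasible choice of open sites. Minimum: 600.

600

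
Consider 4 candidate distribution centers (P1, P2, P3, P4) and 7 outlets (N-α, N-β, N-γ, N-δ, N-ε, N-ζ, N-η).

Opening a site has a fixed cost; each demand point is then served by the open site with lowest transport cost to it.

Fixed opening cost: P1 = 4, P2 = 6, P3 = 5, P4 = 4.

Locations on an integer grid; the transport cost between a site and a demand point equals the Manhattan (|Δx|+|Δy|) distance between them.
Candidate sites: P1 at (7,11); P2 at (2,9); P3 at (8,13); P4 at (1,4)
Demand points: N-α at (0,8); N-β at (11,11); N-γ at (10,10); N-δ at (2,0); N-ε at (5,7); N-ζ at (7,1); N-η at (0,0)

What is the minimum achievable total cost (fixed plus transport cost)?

Open {P1, P4}: assign each demand point to its cheapest open site.
  N-α→P4 5, N-β→P1 4, N-γ→P1 4, N-δ→P4 5, N-ε→P1 6, N-ζ→P4 9, N-η→P4 5
  transport cost 38, fixed 8 → total 46.
Compare {P1, P2, P4}: transport cost 35 + fixed 14 = 49.
Compare {P3, P4}: transport cost 41 + fixed 9 = 50.
Compare {P1, P3, P4}: transport cost 38 + fixed 13 = 51.
All other subsets cost ≥ 49. Minimum total cost: 46.

46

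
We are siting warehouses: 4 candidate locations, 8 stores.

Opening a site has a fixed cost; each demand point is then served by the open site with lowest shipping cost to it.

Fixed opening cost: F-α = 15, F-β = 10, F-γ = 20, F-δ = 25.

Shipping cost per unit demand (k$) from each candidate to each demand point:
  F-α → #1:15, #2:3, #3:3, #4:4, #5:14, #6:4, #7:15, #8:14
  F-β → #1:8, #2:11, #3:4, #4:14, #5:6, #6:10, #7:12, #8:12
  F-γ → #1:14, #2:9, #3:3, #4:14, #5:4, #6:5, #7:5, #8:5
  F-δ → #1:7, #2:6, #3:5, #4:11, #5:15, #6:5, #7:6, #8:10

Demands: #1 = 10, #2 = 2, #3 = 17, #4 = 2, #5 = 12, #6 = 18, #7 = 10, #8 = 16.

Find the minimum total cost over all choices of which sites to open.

440

Open {F-α, F-β, F-γ}: assign each demand point to its cheapest open site.
  #1→F-β 10×8=80, #2→F-α 2×3=6, #3→F-α 17×3=51, #4→F-α 2×4=8, #5→F-γ 12×4=48, #6→F-α 18×4=72, #7→F-γ 10×5=50, #8→F-γ 16×5=80
  shipping cost 395, fixed 45 → total 440.
Compare {F-α, F-γ, F-δ}: shipping cost 385 + fixed 60 = 445.
Compare {F-α, F-β, F-γ, F-δ}: shipping cost 385 + fixed 70 = 455.
Compare {F-γ, F-δ}: shipping cost 423 + fixed 45 = 468.
All other subsets cost ≥ 445. Minimum total cost: 440.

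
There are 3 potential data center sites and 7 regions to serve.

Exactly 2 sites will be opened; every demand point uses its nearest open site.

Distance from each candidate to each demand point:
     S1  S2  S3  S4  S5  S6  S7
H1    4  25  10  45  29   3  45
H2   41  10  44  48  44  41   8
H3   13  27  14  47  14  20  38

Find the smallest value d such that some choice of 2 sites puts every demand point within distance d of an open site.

45

Open {H1, H2}.
  Farthest demand point is S4 at distance 45 (to H1); all others are ≤ 45.
With {H1, H3} the worst case is 45.
With {H2, H3} the worst case is 47.
No size-2 selection achieves below 45.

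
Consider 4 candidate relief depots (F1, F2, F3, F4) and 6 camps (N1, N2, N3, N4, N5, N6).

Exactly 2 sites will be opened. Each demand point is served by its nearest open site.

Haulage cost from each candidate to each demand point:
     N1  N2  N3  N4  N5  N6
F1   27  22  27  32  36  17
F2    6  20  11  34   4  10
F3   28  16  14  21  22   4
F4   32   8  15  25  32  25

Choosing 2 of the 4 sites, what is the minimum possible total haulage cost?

Open {F2, F3}.
  N1→F2 6, N2→F3 16, N3→F2 11, N4→F3 21, N5→F2 4, N6→F3 4  ⇒ total 62.
Compare {F2, F4}: total 64.
Compare {F1, F2}: total 83.
No size-2 selection does better; minimum is 62.

62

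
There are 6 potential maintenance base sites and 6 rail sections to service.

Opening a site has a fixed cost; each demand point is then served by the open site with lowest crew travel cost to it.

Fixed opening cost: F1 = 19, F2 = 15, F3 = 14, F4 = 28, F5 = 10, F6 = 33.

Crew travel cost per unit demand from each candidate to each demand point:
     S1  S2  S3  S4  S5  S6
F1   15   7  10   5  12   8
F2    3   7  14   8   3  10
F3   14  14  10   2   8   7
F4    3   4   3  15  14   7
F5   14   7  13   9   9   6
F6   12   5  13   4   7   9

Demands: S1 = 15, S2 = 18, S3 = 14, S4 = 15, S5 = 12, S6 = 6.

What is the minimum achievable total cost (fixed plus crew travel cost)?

324

Open {F2, F3, F4}: assign each demand point to its cheapest open site.
  S1→F2 15×3=45, S2→F4 18×4=72, S3→F4 14×3=42, S4→F3 15×2=30, S5→F2 12×3=36, S6→F3 6×7=42
  crew travel cost 267, fixed 57 → total 324.
Compare {F2, F3, F4, F5}: crew travel cost 261 + fixed 67 = 328.
Compare {F1, F2, F3, F4}: crew travel cost 267 + fixed 76 = 343.
Compare {F1, F2, F3, F4, F5}: crew travel cost 261 + fixed 86 = 347.
All other subsets cost ≥ 328. Minimum total cost: 324.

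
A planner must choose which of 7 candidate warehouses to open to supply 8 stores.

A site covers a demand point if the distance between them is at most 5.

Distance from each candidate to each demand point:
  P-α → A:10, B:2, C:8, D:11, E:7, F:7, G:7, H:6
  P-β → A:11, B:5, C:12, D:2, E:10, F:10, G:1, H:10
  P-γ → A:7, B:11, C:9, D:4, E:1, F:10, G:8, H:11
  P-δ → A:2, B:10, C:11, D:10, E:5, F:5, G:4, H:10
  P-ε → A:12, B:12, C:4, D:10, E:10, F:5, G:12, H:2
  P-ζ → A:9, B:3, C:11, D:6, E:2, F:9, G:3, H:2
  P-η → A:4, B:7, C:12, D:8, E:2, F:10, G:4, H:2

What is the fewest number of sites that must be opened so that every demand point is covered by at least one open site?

Coverage sets (demand points within 5 of each site):
  P-α: {B}
  P-β: {B, D, G}
  P-γ: {D, E}
  P-δ: {A, E, F, G}
  P-ε: {C, F, H}
  P-ζ: {B, E, G, H}
  P-η: {A, E, G, H}
No 2 sites suffice: every size-2 union leaves at least one demand point uncovered.
But {P-β, P-δ, P-ε} covers everything, so the minimum is 3.

3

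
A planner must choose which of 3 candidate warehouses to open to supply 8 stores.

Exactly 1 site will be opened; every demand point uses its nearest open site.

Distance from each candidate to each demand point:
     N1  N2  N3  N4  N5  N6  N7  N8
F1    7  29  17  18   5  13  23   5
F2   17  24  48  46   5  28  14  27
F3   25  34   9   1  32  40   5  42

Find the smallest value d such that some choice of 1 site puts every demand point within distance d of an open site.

Open {F1}.
  Farthest demand point is N2 at distance 29 (to F1); all others are ≤ 29.
With {F3} the worst case is 42.
With {F2} the worst case is 48.
No size-1 selection achieves below 29.

29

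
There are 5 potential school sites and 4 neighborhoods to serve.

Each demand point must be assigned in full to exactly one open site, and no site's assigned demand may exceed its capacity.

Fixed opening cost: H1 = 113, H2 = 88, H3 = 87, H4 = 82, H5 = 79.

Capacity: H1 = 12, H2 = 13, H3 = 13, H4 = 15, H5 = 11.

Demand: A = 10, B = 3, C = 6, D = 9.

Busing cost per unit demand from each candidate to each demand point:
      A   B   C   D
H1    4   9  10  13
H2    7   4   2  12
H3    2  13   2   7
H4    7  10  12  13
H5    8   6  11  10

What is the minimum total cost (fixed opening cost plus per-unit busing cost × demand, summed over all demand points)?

388

Open {H2, H3, H5}; cheapest assignment that respects the capacities:
  H2 (cap 13, load 9): B, C — cost 3×4 + 6×2 = 24
  H3 (cap 13, load 10): A — cost 10×2 = 20
  H5 (cap 11, load 9): D — cost 9×10 = 90
  Shipping 134, fixed 254 → total 388.
  Any other capacity-feasible assignment to {H2, H3, H5} ships for at least 134.
Compare {H2, H3, H4}: its best feasible assignment gives total 414.
Compare {H1, H2, H3}: its best feasible assignment gives total 415.
Every other set of open sites that can feasibly serve all demand totals ≥ 414 even under its best assignment. Minimum: 388.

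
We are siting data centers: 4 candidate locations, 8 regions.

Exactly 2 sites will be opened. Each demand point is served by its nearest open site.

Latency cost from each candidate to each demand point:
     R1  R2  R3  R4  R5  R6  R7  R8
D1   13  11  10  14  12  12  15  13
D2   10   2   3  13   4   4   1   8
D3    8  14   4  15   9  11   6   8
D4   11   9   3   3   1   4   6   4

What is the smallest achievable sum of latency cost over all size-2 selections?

Open {D2, D4}.
  R1→D2 10, R2→D2 2, R3→D2 3, R4→D4 3, R5→D4 1, R6→D2 4, R7→D2 1, R8→D4 4  ⇒ total 28.
Compare {D3, D4}: total 38.
Compare {D1, D4}: total 41.
No size-2 selection does better; minimum is 28.

28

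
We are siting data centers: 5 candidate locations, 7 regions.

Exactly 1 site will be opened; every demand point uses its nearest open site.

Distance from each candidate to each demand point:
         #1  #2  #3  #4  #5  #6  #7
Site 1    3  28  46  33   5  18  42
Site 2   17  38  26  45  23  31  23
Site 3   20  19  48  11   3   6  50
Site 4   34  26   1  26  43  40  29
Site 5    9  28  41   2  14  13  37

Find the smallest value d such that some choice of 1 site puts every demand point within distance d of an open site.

41

Open {Site 5}.
  Farthest demand point is #3 at distance 41 (to Site 5); all others are ≤ 41.
With {Site 4} the worst case is 43.
With {Site 2} the worst case is 45.
No size-1 selection achieves below 41.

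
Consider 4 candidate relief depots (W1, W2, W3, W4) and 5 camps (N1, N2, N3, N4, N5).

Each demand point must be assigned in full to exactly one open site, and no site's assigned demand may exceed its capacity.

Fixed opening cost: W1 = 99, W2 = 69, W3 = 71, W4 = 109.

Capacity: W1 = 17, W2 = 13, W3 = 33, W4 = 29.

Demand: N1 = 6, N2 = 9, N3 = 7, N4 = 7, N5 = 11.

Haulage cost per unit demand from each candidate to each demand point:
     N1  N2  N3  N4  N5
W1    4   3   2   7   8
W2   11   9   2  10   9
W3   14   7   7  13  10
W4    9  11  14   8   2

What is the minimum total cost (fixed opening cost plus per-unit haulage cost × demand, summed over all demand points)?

381

Open {W1, W4}; cheapest assignment that respects the capacities:
  W1 (cap 17, load 16): N2, N3 — cost 9×3 + 7×2 = 41
  W4 (cap 29, load 24): N1, N4, N5 — cost 6×9 + 7×8 + 11×2 = 132
  Shipping 173, fixed 208 → total 381.
  Any other capacity-feasible assignment to {W1, W4} ships for at least 173.
Compare {W1, W2, W4}: its best feasible assignment gives total 420.
Compare {W3, W4}: its best feasible assignment gives total 424.
Every other set of open sites that can feasibly serve all demand totals ≥ 420 even under its best assignment. Minimum: 381.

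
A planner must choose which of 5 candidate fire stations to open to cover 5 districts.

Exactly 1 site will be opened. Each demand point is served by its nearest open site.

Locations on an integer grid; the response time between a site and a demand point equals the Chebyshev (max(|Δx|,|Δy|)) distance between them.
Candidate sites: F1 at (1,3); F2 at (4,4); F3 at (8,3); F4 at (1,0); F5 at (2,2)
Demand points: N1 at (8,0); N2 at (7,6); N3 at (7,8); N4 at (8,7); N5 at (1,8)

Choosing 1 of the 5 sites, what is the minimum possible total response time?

Open {F2}.
  N1→F2 4, N2→F2 3, N3→F2 4, N4→F2 4, N5→F2 4  ⇒ total 19.
Compare {F3}: total 22.
Compare {F5}: total 29.
No size-1 selection does better; minimum is 19.

19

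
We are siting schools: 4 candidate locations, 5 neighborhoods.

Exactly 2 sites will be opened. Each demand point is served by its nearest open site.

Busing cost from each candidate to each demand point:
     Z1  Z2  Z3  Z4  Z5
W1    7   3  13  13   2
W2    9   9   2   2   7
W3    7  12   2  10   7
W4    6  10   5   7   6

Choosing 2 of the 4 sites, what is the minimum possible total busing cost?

Open {W1, W2}.
  Z1→W1 7, Z2→W1 3, Z3→W2 2, Z4→W2 2, Z5→W1 2  ⇒ total 16.
Compare {W1, W4}: total 23.
Compare {W1, W3}: total 24.
No size-2 selection does better; minimum is 16.

16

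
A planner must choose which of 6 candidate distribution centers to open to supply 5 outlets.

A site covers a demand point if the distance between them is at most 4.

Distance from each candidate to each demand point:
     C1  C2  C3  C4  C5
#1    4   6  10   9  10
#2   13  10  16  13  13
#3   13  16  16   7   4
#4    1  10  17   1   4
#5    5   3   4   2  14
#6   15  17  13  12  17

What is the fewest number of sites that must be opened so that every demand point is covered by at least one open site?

2

Coverage sets (demand points within 4 of each site):
  #1: {C1}
  #2: {}
  #3: {C5}
  #4: {C1, C4, C5}
  #5: {C2, C3, C4}
  #6: {}
No single site covers all 5 demand points.
But {#4, #5} covers everything, so the minimum is 2.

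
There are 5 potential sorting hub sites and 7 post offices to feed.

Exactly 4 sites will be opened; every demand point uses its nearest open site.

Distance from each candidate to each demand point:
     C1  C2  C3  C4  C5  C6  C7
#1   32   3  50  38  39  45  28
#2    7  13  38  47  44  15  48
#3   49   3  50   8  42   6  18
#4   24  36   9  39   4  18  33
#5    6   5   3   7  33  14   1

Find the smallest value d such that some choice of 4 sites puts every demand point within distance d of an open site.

7

Open {#1, #3, #4, #5}.
  Farthest demand point is C4 at distance 7 (to #5); all others are ≤ 7.
With {#2, #3, #4, #5} the worst case is 7.
With {#1, #2, #4, #5} the worst case is 14.
No size-4 selection achieves below 7.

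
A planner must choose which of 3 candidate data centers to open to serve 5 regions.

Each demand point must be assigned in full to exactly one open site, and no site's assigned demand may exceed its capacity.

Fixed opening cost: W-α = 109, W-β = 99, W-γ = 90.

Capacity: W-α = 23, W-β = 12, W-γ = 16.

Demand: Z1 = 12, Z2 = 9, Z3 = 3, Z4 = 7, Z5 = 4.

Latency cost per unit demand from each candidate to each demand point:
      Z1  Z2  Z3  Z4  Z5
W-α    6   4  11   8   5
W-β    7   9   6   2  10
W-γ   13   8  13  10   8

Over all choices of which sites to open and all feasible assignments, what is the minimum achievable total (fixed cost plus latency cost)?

437

Open {W-α, W-β}; cheapest assignment that respects the capacities:
  W-α (cap 23, load 23): Z2, Z3, Z4, Z5 — cost 9×4 + 3×11 + 7×8 + 4×5 = 145
  W-β (cap 12, load 12): Z1 — cost 12×7 = 84
  Shipping 229, fixed 208 → total 437.
  Any other capacity-feasible assignment to {W-α, W-β} ships for at least 229.
Compare {W-α, W-γ}: its best feasible assignment gives total 448.
Compare {W-α, W-β, W-γ}: its best feasible assignment gives total 470.
Every other set of open sites that can feasibly serve all demand totals ≥ 448 even under its best assignment. Minimum: 437.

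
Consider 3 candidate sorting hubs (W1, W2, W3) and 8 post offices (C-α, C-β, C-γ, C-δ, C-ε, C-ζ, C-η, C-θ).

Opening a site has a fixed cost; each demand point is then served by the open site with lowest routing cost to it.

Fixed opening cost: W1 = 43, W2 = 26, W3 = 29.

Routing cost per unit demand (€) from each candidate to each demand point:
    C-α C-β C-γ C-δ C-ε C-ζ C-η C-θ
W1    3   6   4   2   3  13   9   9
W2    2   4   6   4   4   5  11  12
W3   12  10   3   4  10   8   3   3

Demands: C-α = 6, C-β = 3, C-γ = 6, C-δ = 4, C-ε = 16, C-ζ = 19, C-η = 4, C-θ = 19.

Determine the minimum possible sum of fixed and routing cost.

341

Open {W2, W3}: assign each demand point to its cheapest open site.
  C-α→W2 6×2=12, C-β→W2 3×4=12, C-γ→W3 6×3=18, C-δ→W2 4×4=16, C-ε→W2 16×4=64, C-ζ→W2 19×5=95, C-η→W3 4×3=12, C-θ→W3 19×3=57
  routing cost 286, fixed 55 → total 341.
Compare {W1, W2, W3}: routing cost 262 + fixed 98 = 360.
Compare {W1, W3}: routing cost 331 + fixed 72 = 403.
Compare {W1, W2}: routing cost 406 + fixed 69 = 475.
All other subsets cost ≥ 360. Minimum total cost: 341.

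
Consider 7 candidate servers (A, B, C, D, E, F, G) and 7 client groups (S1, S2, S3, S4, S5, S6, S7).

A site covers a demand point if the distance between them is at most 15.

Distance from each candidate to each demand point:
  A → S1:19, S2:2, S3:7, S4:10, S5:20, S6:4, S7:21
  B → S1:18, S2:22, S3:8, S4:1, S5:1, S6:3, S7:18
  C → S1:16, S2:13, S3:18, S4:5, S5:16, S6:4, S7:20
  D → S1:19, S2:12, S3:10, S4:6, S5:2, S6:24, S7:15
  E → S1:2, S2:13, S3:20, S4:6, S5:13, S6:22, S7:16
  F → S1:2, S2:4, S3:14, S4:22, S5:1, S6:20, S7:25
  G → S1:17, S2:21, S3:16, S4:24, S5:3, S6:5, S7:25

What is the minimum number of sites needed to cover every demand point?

3

Coverage sets (demand points within 15 of each site):
  A: {S2, S3, S4, S6}
  B: {S3, S4, S5, S6}
  C: {S2, S4, S6}
  D: {S2, S3, S4, S5, S7}
  E: {S1, S2, S4, S5}
  F: {S1, S2, S3, S5}
  G: {S5, S6}
No 2 sites suffice: every size-2 union leaves at least one demand point uncovered.
But {A, D, E} covers everything, so the minimum is 3.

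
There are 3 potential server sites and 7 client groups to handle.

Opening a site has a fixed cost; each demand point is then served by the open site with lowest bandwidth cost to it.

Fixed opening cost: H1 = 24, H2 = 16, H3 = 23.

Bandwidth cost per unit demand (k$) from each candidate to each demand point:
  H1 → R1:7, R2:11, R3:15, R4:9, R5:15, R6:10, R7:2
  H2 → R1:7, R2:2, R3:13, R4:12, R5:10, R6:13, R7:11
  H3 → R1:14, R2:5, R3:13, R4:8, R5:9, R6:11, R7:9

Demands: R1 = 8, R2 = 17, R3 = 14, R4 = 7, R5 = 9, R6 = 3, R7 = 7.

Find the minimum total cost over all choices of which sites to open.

Open {H1, H2}: assign each demand point to its cheapest open site.
  R1→H1 8×7=56, R2→H2 17×2=34, R3→H2 14×13=182, R4→H1 7×9=63, R5→H2 9×10=90, R6→H1 3×10=30, R7→H1 7×2=14
  bandwidth cost 469, fixed 40 → total 509.
Compare {H1, H2, H3}: bandwidth cost 453 + fixed 63 = 516.
Compare {H2, H3}: bandwidth cost 505 + fixed 39 = 544.
Compare {H1, H3}: bandwidth cost 504 + fixed 47 = 551.
All other subsets cost ≥ 516. Minimum total cost: 509.

509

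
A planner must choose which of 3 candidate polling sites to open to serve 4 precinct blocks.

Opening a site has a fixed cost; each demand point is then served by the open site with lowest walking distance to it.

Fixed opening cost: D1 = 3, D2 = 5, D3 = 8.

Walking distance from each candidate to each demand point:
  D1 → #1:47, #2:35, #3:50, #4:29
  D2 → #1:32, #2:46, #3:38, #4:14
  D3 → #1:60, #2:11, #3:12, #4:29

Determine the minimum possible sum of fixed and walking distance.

82

Open {D2, D3}: assign each demand point to its cheapest open site.
  #1→D2 32, #2→D3 11, #3→D3 12, #4→D2 14
  walking distance 69, fixed 13 → total 82.
Compare {D1, D2, D3}: walking distance 69 + fixed 16 = 85.
Compare {D1, D3}: walking distance 99 + fixed 11 = 110.
Compare {D3}: walking distance 112 + fixed 8 = 120.
All other subsets cost ≥ 85. Minimum total cost: 82.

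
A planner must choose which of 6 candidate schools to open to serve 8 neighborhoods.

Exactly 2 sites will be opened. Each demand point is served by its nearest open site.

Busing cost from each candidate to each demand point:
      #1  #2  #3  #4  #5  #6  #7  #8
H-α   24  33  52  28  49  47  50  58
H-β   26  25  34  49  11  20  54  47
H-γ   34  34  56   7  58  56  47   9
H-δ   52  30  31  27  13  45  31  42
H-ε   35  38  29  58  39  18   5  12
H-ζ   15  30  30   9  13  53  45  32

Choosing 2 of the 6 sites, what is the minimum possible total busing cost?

Open {H-ε, H-ζ}.
  #1→H-ζ 15, #2→H-ζ 30, #3→H-ε 29, #4→H-ζ 9, #5→H-ζ 13, #6→H-ε 18, #7→H-ε 5, #8→H-ε 12  ⇒ total 131.
Compare {H-δ, H-ε}: total 169.
Compare {H-β, H-ε}: total 175.
No size-2 selection does better; minimum is 131.

131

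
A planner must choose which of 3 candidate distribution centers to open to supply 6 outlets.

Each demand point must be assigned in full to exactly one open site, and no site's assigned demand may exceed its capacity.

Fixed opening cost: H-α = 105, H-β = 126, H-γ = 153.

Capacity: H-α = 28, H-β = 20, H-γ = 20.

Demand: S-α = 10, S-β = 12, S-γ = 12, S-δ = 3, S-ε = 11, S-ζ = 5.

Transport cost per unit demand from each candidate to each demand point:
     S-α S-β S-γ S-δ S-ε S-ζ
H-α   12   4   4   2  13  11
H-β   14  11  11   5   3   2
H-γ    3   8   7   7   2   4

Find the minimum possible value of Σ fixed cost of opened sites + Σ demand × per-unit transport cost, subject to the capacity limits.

Open {H-α, H-β, H-γ}; cheapest assignment that respects the capacities:
  H-α (cap 28, load 27): S-β, S-γ, S-δ — cost 12×4 + 12×4 + 3×2 = 102
  H-β (cap 20, load 16): S-ε, S-ζ — cost 11×3 + 5×2 = 43
  H-γ (cap 20, load 10): S-α — cost 10×3 = 30
  Shipping 175, fixed 384 → total 559.
  Any other capacity-feasible assignment to {H-α, H-β, H-γ} ships for at least 175.
Total demand is 53 and no other set of sites has combined capacity ≥ 53, so {H-α, H-β, H-γ} is the only feasible choice of open sites. Minimum: 559.

559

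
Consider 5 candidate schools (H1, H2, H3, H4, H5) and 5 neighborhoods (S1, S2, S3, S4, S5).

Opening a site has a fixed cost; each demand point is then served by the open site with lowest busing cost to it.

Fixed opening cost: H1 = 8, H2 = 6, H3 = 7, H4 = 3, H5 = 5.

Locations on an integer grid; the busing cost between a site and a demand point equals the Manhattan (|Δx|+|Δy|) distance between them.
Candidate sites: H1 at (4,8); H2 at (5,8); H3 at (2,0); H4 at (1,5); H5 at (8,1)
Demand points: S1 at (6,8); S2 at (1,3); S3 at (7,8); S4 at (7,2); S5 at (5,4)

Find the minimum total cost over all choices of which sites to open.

Open {H2, H4, H5}: assign each demand point to its cheapest open site.
  S1→H2 1, S2→H4 2, S3→H2 2, S4→H5 2, S5→H2 4
  busing cost 11, fixed 14 → total 25.
Compare {H2, H4}: busing cost 17 + fixed 9 = 26.
Compare {H2, H5}: busing cost 18 + fixed 11 = 29.
Compare {H2}: busing cost 24 + fixed 6 = 30.
All other subsets cost ≥ 26. Minimum total cost: 25.

25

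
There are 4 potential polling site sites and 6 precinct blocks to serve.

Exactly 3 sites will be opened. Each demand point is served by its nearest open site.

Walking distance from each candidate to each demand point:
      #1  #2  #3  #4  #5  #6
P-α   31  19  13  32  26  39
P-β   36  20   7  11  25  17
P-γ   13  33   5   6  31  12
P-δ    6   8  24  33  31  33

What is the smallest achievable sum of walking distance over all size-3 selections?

Open {P-β, P-γ, P-δ}.
  #1→P-δ 6, #2→P-δ 8, #3→P-γ 5, #4→P-γ 6, #5→P-β 25, #6→P-γ 12  ⇒ total 62.
Compare {P-α, P-γ, P-δ}: total 63.
Compare {P-α, P-β, P-δ}: total 74.
No size-3 selection does better; minimum is 62.

62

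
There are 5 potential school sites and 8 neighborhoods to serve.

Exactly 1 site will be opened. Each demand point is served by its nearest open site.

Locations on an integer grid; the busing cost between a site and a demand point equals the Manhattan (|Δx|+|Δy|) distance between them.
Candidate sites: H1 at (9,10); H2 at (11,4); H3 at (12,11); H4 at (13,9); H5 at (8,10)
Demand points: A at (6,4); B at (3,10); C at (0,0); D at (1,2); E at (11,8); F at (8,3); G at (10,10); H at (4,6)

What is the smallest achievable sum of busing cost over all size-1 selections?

Open {H5}.
  A→H5 8, B→H5 5, C→H5 18, D→H5 15, E→H5 5, F→H5 7, G→H5 2, H→H5 8  ⇒ total 68.
Compare {H2}: total 70.
Compare {H1}: total 72.
No size-1 selection does better; minimum is 68.

68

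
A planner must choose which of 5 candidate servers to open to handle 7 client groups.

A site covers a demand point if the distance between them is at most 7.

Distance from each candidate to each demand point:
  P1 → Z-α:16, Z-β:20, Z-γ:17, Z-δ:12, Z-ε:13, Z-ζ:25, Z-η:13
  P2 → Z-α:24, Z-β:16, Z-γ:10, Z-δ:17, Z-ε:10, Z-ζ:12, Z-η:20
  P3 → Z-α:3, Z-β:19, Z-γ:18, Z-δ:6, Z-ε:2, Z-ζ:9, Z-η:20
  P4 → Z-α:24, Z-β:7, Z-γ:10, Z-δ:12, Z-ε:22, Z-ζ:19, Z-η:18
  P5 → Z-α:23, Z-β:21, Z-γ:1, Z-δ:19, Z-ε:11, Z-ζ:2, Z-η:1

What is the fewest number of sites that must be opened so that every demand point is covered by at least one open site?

Coverage sets (demand points within 7 of each site):
  P1: {}
  P2: {}
  P3: {Z-α, Z-δ, Z-ε}
  P4: {Z-β}
  P5: {Z-γ, Z-ζ, Z-η}
No 2 sites suffice: every size-2 union leaves at least one demand point uncovered.
But {P3, P4, P5} covers everything, so the minimum is 3.

3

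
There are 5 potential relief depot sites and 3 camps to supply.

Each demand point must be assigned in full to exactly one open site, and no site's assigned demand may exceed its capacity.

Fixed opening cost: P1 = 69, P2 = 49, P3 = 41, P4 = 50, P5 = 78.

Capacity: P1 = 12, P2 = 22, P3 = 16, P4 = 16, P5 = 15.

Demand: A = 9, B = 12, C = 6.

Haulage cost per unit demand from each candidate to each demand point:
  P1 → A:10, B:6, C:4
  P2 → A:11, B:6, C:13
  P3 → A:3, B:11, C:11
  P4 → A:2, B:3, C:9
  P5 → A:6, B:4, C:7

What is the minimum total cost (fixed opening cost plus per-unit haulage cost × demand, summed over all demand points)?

220

Open {P3, P4}; cheapest assignment that respects the capacities:
  P3 (cap 16, load 15): A, C — cost 9×3 + 6×11 = 93
  P4 (cap 16, load 12): B — cost 12×3 = 36
  Shipping 129, fixed 91 → total 220.
  Any other capacity-feasible assignment to {P3, P4} ships for at least 129.
Compare {P2, P4}: its best feasible assignment gives total 243.
Compare {P1, P3, P4}: its best feasible assignment gives total 247.
Every other set of open sites that can feasibly serve all demand totals ≥ 243 even under its best assignment. Minimum: 220.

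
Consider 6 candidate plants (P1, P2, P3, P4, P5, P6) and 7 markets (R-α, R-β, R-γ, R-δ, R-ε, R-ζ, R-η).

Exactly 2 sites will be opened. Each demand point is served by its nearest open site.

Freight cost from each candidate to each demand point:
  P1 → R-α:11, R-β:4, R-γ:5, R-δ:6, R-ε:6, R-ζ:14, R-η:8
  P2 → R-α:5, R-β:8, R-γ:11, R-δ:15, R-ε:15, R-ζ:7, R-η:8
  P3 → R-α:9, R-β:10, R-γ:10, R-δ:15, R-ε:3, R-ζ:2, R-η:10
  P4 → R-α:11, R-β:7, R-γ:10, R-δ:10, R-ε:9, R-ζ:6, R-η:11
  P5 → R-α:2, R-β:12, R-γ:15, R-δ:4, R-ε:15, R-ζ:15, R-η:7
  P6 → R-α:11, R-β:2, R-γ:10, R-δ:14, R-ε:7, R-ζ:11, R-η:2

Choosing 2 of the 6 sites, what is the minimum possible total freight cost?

37

Open {P1, P3}.
  R-α→P3 9, R-β→P1 4, R-γ→P1 5, R-δ→P1 6, R-ε→P3 3, R-ζ→P3 2, R-η→P1 8  ⇒ total 37.
Compare {P3, P5}: total 38.
Compare {P5, P6}: total 38.
No size-2 selection does better; minimum is 37.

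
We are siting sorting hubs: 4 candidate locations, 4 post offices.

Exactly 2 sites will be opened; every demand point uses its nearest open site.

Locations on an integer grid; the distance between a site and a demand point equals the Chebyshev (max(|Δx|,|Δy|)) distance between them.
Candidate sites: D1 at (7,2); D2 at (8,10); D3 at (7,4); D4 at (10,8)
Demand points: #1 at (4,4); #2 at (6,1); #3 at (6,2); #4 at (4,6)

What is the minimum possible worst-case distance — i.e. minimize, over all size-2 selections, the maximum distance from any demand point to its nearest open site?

Open {D1, D3}.
  Farthest demand point is #1 at distance 3 (to D1); all others are ≤ 3.
With {D2, D3} the worst case is 3.
With {D3, D4} the worst case is 3.
No size-2 selection achieves below 3.

3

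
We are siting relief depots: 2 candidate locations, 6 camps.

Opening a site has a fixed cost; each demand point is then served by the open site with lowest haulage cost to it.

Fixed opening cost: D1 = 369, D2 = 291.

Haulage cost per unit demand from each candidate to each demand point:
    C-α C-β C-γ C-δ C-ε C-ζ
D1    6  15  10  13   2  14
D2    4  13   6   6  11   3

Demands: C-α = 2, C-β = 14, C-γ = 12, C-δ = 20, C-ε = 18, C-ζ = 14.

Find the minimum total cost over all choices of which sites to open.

Open {D2}: assign each demand point to its cheapest open site.
  C-α→D2 2×4=8, C-β→D2 14×13=182, C-γ→D2 12×6=72, C-δ→D2 20×6=120, C-ε→D2 18×11=198, C-ζ→D2 14×3=42
  haulage cost 622, fixed 291 → total 913.
Compare {D1, D2}: haulage cost 460 + fixed 660 = 1120.
Compare {D1}: haulage cost 834 + fixed 369 = 1203.

913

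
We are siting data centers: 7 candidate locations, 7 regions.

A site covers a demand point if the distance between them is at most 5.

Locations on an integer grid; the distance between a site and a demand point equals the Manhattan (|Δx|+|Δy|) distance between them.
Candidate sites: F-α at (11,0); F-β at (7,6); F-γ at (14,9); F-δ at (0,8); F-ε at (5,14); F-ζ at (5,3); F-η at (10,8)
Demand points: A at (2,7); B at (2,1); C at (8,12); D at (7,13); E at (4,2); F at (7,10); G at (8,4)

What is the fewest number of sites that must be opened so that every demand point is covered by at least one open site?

4

Coverage sets (demand points within 5 of each site):
  F-α: {}
  F-β: {F, G}
  F-γ: {}
  F-δ: {A}
  F-ε: {C, D}
  F-ζ: {B, E, G}
  F-η: {F}
No 3 sites suffice: every size-3 union leaves at least one demand point uncovered.
But {F-β, F-δ, F-ε, F-ζ} covers everything, so the minimum is 4.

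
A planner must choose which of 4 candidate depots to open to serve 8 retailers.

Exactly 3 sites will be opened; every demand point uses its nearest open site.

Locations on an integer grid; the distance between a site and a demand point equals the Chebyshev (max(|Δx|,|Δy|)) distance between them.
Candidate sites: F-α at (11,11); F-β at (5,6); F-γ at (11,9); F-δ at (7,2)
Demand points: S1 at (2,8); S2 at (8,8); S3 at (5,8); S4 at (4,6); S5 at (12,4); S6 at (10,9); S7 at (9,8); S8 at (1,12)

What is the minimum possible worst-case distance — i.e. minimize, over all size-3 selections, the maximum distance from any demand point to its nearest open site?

6

Open {F-α, F-β, F-γ}.
  Farthest demand point is S8 at distance 6 (to F-β); all others are ≤ 6.
With {F-α, F-β, F-δ} the worst case is 6.
With {F-β, F-γ, F-δ} the worst case is 6.
No size-3 selection achieves below 6.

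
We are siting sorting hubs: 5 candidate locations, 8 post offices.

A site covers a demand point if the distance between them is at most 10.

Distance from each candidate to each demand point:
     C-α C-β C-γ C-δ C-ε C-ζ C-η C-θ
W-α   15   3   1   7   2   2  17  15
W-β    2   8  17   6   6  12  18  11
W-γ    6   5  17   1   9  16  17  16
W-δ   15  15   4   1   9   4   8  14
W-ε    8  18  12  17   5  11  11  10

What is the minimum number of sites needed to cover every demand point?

3

Coverage sets (demand points within 10 of each site):
  W-α: {C-β, C-γ, C-δ, C-ε, C-ζ}
  W-β: {C-α, C-β, C-δ, C-ε}
  W-γ: {C-α, C-β, C-δ, C-ε}
  W-δ: {C-γ, C-δ, C-ε, C-ζ, C-η}
  W-ε: {C-α, C-ε, C-θ}
No 2 sites suffice: every size-2 union leaves at least one demand point uncovered.
But {W-α, W-δ, W-ε} covers everything, so the minimum is 3.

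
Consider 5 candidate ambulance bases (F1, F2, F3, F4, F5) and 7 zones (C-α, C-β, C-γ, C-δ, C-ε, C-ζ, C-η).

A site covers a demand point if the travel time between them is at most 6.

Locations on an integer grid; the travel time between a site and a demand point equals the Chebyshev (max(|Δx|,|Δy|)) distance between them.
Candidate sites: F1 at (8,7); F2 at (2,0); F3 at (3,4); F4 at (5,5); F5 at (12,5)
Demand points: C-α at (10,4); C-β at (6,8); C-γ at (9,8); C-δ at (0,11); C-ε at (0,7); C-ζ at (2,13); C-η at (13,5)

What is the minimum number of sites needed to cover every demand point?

Coverage sets (demand points within 6 of each site):
  F1: {C-α, C-β, C-γ, C-ζ, C-η}
  F2: {}
  F3: {C-β, C-γ, C-ε}
  F4: {C-α, C-β, C-γ, C-δ, C-ε}
  F5: {C-α, C-β, C-γ, C-η}
No single site covers all 7 demand points.
But {F1, F4} covers everything, so the minimum is 2.

2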